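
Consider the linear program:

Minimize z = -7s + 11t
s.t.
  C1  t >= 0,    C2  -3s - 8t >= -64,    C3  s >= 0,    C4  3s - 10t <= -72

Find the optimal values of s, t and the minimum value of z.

s = 32/27, t = 68/9, minimum z = 2020/27

Corner points and z = -7s + 11t:
  (0, 8) → z = 88
  (32/27, 68/9) → z = 2020/27
  (0, 36/5) → z = 396/5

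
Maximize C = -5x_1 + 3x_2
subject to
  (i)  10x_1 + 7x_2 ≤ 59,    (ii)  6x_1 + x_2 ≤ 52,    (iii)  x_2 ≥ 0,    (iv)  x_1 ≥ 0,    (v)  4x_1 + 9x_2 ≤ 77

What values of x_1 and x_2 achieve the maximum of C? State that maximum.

Corner points and C = -5x_1 + 3x_2:
  (59/10, 0) → C = -59/2
  (0, 59/7) → C = 177/7
  (0, 0) → C = 0

x_1 = 0, x_2 = 59/7, maximum C = 177/7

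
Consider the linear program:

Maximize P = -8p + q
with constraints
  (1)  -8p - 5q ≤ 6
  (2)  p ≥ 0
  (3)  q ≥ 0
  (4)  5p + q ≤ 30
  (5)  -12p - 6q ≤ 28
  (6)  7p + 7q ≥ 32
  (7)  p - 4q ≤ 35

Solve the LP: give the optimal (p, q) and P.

Feasible corners and P = -8p + q:
  (0, 30) → P = 30
  (0, 32/7) → P = 32/7
  (6, 0) → P = -48
  (32/7, 0) → P = -256/7

At the optimal vertex, p = 0 and 5p + q = 30.
Solving simultaneously gives p = 0, q = 30.

p = 0, q = 30, maximum P = 30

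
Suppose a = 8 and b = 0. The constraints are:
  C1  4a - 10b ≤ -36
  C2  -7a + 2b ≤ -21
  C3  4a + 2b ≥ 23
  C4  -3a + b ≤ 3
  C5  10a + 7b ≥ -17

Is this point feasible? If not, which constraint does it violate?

Constraint C1: 4a - 10b = 32, which is not ≤ -36. All other constraints are satisfied.

not feasible — violates C1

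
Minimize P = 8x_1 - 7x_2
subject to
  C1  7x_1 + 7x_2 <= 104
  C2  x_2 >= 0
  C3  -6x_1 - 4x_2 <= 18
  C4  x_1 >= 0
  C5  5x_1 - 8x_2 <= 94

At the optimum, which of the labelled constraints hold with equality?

Feasible corners and P = 8x_1 - 7x_2:
  (104/7, 0) → P = 832/7
  (0, 104/7) → P = -104
  (0, 0) → P = 0

The minimum is at (0, 104/7). Substituting into each constraint, equality holds for C1 and C4; the remaining constraints have slack.

C1 and C4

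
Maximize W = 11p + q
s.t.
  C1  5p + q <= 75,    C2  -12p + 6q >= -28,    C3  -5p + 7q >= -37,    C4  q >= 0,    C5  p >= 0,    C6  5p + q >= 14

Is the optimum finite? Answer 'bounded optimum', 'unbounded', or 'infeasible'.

bounded optimum

Vertices and W = 11p + q:
  (239/21, 380/21) → W = 1003/7
  (0, 75) → W = 75
  (8/3, 2/3) → W = 30
  (0, 14) → W = 14
The feasible region has finitely many vertices and no improving ray; the maximum is 1003/7 at (239/21, 380/21).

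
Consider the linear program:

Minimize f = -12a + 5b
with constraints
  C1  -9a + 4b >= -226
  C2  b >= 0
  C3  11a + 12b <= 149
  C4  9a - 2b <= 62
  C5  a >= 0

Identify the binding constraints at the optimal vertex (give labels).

C2 and C4

Feasible corners and f = -12a + 5b:
  (62/9, 0) → f = -248/3
  (0, 0) → f = 0
  (521/65, 659/130) → f = -9209/130
  (0, 149/12) → f = 745/12

The minimum is at (62/9, 0). Substituting into each constraint, equality holds for C2 and C4; the remaining constraints have slack.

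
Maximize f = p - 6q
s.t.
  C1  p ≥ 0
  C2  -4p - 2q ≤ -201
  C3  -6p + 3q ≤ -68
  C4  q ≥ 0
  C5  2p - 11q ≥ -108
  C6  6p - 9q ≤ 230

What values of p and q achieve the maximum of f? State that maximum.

Vertices and f = p - 6q:
  (665/16, 139/8) → f = -1003/16
  (2269/48, 143/24) → f = 553/48
  (1751/24, 277/12) → f = -1573/24

The optimum lies where -4p - 2q = -201 and 6p - 9q = 230.
Solving simultaneously gives p = 2269/48, q = 143/24.

p = 2269/48, q = 143/24, maximum f = 553/48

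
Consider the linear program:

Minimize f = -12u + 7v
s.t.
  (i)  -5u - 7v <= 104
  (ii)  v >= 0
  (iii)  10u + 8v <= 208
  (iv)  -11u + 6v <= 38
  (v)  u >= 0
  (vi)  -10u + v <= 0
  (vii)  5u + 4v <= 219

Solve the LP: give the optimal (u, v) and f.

u = 104/5, v = 0, minimum f = -1248/5

Extreme points and f = -12u + 7v:
  (104/5, 0) → f = -1248/5
  (0, 0) → f = 0
  (236/37, 667/37) → f = 1837/37
  (38/49, 380/49) → f = 2204/49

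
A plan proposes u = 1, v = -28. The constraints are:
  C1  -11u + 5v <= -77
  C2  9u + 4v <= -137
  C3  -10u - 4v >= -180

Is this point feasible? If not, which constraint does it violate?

not feasible — violates C2

Constraint C2: 9u + 4v = -103, which is not ≤ -137. All other constraints are satisfied.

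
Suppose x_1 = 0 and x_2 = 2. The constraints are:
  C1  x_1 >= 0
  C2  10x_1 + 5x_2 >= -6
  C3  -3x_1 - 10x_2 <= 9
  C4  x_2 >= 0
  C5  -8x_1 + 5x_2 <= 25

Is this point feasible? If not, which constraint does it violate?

feasible

C1: 0 ≥ 0 ✓
C2: 10 ≥ -6 ✓
C3: -20 ≤ 9 ✓
C4: 2 ≥ 0 ✓
C5: 10 ≤ 25 ✓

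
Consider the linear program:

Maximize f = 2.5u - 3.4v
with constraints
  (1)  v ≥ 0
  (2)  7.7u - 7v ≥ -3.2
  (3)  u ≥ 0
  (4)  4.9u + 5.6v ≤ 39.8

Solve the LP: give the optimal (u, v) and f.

u = 398/49, v = 0, maximum f = 995/49

Corner points and f = 2.5u - 3.4v:
  (0, 0) → f = 0
  (398/49, 0) → f = 995/49
  (0, 16/35) → f = -272/175
  (266/79, 2301/553) → f = -15842/2765

The optimum lies where v = 0 and 4.9u + 5.6v = 39.8.
Solving simultaneously gives u = 398/49, v = 0.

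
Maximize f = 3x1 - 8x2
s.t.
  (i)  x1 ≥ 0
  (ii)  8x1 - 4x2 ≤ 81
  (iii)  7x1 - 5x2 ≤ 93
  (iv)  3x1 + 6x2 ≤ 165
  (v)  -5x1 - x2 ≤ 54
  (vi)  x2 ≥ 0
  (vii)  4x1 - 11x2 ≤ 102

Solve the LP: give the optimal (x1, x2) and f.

Feasible corners and f = 3x1 - 8x2:
  (0, 55/2) → f = -220
  (0, 0) → f = 0
  (191/10, 359/20) → f = -863/10
  (81/8, 0) → f = 243/8

x1 = 81/8, x2 = 0, maximum f = 243/8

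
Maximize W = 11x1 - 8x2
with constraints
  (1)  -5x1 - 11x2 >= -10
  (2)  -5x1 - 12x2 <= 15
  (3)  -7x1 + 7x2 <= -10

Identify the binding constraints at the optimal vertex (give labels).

(1) and (2)

Extreme points and W = 11x1 - 8x2:
  (57, -25) → W = 827
  (45/28, 5/28) → W = 65/4
  (15/119, -155/119) → W = 1405/119

The maximum is at (57, -25). Substituting into each constraint, equality holds for (1) and (2); the remaining constraints have slack.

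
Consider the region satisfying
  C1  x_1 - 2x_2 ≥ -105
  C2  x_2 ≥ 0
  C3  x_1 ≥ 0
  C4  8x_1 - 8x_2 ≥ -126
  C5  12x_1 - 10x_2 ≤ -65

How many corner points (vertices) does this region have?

3

Intersecting each pair of boundary lines and keeping only the points that satisfy every inequality leaves:
  (0, 63/4)
  (0, 13/2)
  (185/4, 62)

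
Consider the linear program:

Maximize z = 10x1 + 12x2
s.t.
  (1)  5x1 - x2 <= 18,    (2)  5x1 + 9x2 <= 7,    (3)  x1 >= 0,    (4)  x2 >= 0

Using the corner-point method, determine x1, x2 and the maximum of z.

x1 = 7/5, x2 = 0, maximum z = 14

Vertices and z = 10x1 + 12x2:
  (0, 7/9) → z = 28/3
  (7/5, 0) → z = 14
  (0, 0) → z = 0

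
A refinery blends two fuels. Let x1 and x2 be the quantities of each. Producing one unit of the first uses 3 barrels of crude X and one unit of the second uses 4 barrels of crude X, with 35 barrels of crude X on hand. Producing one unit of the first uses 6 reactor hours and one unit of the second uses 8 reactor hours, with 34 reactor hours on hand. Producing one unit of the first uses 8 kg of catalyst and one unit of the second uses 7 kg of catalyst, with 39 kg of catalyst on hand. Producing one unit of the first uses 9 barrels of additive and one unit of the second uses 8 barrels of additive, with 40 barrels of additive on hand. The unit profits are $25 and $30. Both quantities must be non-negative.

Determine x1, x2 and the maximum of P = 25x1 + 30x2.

x1 = 2, x2 = 11/4, maximum P = 265/2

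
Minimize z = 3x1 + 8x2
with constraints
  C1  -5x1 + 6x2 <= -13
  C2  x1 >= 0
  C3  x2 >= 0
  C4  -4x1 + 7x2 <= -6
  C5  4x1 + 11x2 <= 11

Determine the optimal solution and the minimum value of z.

x1 = 13/5, x2 = 0, minimum z = 39/5

Feasible corners and z = 3x1 + 8x2:
  (13/5, 0) → z = 39/5
  (209/79, 3/79) → z = 651/79
  (11/4, 0) → z = 33/4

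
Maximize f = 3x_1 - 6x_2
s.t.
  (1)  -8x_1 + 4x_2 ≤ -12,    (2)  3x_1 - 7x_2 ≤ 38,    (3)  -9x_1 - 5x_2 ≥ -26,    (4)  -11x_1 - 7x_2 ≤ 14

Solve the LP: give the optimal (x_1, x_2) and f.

Corner points and f = 3x_1 - 6x_2:
  (41/19, 25/19) → f = -27/19
  (7/25, -61/25) → f = 387/25
  (62/13, -44/13) → f = 450/13
  (12/7, -230/49) → f = 1632/49

x_1 = 62/13, x_2 = -44/13, maximum f = 450/13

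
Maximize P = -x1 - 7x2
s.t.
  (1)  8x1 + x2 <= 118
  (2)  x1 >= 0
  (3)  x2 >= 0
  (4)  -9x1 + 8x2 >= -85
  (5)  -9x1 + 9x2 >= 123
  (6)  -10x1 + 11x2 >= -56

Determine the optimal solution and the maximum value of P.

x1 = 0, x2 = 41/3, maximum P = -287/3

Vertices and P = -x1 - 7x2:
  (0, 118) → P = -826
  (313/27, 682/27) → P = -5087/27
  (0, 41/3) → P = -287/3

The optimum lies where x1 = 0 and -9x1 + 9x2 = 123.
Solving simultaneously gives x1 = 0, x2 = 41/3.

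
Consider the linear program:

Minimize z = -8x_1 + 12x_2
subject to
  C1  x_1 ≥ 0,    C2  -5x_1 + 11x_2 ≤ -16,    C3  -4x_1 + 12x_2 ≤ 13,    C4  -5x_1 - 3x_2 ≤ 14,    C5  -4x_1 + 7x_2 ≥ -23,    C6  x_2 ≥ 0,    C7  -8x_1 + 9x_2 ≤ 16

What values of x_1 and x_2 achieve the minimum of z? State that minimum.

Feasible corners and z = -8x_1 + 12x_2:
  (47/3, 17/3) → z = -172/3
  (16/5, 0) → z = -128/5
  (23/4, 0) → z = -46

The binding constraints are -5x_1 + 11x_2 = -16 and -4x_1 + 7x_2 = -23.
Solving simultaneously gives x_1 = 47/3, x_2 = 17/3.

x_1 = 47/3, x_2 = 17/3, minimum z = -172/3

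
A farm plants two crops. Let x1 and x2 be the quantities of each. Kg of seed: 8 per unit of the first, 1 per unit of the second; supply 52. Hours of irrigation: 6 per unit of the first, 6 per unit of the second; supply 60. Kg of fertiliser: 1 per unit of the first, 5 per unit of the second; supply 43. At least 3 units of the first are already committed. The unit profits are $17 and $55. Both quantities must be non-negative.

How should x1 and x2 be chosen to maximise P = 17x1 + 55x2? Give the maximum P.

x1 = 3, x2 = 7, maximum P = 436

Vertices and P = 17x1 + 55x2:
  (13/2, 0) → P = 221/2
  (3, 0) → P = 51
  (6, 4) → P = 322
  (3, 7) → P = 436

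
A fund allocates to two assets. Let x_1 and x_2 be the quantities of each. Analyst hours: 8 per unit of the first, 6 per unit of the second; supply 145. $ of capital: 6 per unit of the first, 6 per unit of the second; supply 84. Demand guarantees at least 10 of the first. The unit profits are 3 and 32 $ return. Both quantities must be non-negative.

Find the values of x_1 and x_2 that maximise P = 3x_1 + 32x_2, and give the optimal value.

x_1 = 10, x_2 = 4, maximum P = 158

Extreme points and P = 3x_1 + 32x_2:
  (14, 0) → P = 42
  (10, 0) → P = 30
  (10, 4) → P = 158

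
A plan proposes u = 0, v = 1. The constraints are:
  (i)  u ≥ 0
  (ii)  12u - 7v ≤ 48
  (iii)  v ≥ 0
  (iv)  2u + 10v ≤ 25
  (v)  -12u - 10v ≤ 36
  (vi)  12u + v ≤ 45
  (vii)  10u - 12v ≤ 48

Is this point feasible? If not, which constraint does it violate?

(i): 0 ≥ 0 ✓
(ii): -7 ≤ 48 ✓
(iii): 1 ≥ 0 ✓
(iv): 10 ≤ 25 ✓
(v): -10 ≤ 36 ✓
(vi): 1 ≤ 45 ✓
(vii): -12 ≤ 48 ✓

feasible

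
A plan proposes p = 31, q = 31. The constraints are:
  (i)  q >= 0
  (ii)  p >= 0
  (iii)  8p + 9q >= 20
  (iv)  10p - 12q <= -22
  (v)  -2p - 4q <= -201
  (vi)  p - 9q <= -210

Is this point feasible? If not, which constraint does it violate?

Constraint (v): -2p - 4q = -186, which is not ≤ -201. All other constraints are satisfied.

not feasible — violates (v)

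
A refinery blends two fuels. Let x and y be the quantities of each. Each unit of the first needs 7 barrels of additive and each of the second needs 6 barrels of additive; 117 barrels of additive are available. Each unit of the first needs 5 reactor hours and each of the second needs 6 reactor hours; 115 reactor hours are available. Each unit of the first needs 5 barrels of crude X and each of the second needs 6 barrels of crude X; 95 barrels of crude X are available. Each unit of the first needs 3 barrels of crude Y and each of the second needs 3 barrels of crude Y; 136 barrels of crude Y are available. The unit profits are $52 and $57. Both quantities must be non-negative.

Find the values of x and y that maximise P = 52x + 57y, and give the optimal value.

x = 11, y = 20/3, maximum P = 952

Corner points and P = 52x + 57y:
  (0, 0) → P = 0
  (0, 95/6) → P = 1805/2
  (117/7, 0) → P = 6084/7
  (11, 20/3) → P = 952

At the optimal vertex, 7x + 6y = 117 and 5x + 6y = 95.
Solving simultaneously gives x = 11, y = 20/3.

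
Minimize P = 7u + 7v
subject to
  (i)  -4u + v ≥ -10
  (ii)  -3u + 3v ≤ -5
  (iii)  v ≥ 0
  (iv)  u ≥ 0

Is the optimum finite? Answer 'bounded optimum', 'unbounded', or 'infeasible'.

Extreme points and P = 7u + 7v:
  (25/9, 10/9) → P = 245/9
  (5/2, 0) → P = 35/2
  (5/3, 0) → P = 35/3
The feasible region has finitely many vertices and no improving ray; the minimum is 35/3 at (5/3, 0).

bounded optimum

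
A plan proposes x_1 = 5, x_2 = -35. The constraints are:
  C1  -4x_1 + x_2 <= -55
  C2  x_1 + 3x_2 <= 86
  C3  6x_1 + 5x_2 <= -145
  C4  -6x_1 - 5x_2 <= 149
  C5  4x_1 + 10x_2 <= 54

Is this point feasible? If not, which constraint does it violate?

feasible

C1: -55 ≤ -55 ✓
C2: -100 ≤ 86 ✓
C3: -145 ≤ -145 ✓
C4: 145 ≤ 149 ✓
C5: -330 ≤ 54 ✓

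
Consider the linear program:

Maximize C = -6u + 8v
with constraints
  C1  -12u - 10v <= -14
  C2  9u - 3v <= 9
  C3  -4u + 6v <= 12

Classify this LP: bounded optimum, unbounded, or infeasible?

bounded optimum

Extreme points and C = -6u + 8v:
  (22/21, 1/7) → C = -36/7
  (-9/28, 25/14) → C = 227/14
  (15/7, 24/7) → C = 102/7
The feasible region has finitely many vertices and no improving ray; the maximum is 227/14 at (-9/28, 25/14).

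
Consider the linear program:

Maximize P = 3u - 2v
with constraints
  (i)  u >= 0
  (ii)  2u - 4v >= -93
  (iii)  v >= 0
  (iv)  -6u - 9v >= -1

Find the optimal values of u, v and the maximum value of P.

Feasible corners and P = 3u - 2v:
  (0, 0) → P = 0
  (0, 1/9) → P = -2/9
  (1/6, 0) → P = 1/2

u = 1/6, v = 0, maximum P = 1/2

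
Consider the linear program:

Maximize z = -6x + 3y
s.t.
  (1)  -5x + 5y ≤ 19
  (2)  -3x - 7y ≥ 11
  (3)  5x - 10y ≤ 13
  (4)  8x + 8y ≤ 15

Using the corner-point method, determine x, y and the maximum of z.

Extreme points and z = -6x + 3y:
  (-94/25, 1/25) → z = 567/25
  (-51/5, -32/5) → z = 42
  (-19/65, -94/65) → z = -168/65

The optimum lies where -5x + 5y = 19 and 5x - 10y = 13.
Solving simultaneously gives x = -51/5, y = -32/5.

x = -51/5, y = -32/5, maximum z = 42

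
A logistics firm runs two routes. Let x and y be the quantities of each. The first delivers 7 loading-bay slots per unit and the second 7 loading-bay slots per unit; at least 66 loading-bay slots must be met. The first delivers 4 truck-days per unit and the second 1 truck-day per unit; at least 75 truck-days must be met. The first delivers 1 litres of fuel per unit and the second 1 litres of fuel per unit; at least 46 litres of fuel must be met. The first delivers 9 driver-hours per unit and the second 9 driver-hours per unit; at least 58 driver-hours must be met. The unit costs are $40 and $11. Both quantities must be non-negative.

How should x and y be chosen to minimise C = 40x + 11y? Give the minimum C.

x = 29/3, y = 109/3, minimum C = 2359/3

Corner points and C = 40x + 11y:
  (0, 75) → C = 825
  (46, 0) → C = 1840
  (29/3, 109/3) → C = 2359/3
The feasible region is unbounded (it extends along (0, 1), (1, 0)), but C strictly increases along every unbounded feasible direction, so there is no improving ray and the minimum is attained at a vertex.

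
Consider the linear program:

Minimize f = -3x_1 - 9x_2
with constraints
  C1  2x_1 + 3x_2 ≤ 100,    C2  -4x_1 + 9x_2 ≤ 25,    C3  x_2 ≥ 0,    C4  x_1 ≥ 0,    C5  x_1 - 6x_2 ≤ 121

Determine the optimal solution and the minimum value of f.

The optimum lies where 2x_1 + 3x_2 = 100 and -4x_1 + 9x_2 = 25.
Solving simultaneously gives x_1 = 55/2, x_2 = 15.

x_1 = 55/2, x_2 = 15, minimum f = -435/2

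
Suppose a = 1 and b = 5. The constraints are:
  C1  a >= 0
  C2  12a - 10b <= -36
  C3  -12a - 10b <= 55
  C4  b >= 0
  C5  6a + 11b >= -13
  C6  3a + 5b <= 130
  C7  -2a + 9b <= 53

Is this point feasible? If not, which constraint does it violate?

feasible

C1: 1 ≥ 0 ✓
C2: -38 ≤ -36 ✓
C3: -62 ≤ 55 ✓
C4: 5 ≥ 0 ✓
C5: 61 ≥ -13 ✓
C6: 28 ≤ 130 ✓
C7: 43 ≤ 53 ✓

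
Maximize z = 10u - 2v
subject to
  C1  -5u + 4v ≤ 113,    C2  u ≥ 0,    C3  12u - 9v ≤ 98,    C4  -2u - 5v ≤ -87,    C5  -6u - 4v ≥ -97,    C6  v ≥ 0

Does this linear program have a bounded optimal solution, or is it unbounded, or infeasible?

bounded optimum

Extreme points and z = 10u - 2v:
  (0, 87/5) → z = -174/5
  (0, 97/4) → z = -97/2
  (137/22, 164/11) → z = 357/11
The feasible region has finitely many vertices and no improving ray; the maximum is 357/11 at (137/22, 164/11).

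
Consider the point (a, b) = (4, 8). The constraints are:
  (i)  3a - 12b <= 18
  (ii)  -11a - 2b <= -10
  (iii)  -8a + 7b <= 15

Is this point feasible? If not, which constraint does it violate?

not feasible — violates (iii)

Constraint (iii): -8a + 7b = 24, which is not ≤ 15. All other constraints are satisfied.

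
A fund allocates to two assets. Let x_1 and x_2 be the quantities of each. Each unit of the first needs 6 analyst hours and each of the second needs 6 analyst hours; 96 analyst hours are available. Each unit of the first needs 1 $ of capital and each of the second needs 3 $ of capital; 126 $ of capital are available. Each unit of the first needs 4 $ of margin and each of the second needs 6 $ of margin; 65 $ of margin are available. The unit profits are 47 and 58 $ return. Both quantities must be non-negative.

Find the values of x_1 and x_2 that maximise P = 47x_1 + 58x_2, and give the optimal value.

The binding constraints are 6x_1 + 6x_2 = 96 and 4x_1 + 6x_2 = 65.
Solving simultaneously gives x_1 = 31/2, x_2 = 1/2.

x_1 = 31/2, x_2 = 1/2, maximum P = 1515/2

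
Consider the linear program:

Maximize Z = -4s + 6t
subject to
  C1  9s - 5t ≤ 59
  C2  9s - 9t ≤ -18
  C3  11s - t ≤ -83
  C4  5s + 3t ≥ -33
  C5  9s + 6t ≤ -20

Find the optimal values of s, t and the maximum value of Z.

s = -46, t = 197/3, maximum Z = 578

Vertices and Z = -4s + 6t:
  (-141/19, 26/19) → Z = 720/19
  (-518/75, 527/75) → Z = 5234/75
  (-46, 197/3) → Z = 578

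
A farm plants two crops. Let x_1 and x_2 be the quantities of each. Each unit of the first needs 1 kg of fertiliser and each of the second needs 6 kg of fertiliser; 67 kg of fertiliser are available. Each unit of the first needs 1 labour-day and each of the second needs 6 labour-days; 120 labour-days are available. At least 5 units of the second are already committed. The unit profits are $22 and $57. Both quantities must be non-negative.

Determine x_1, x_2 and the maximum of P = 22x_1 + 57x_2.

x_1 = 37, x_2 = 5, maximum P = 1099

Corner points and P = 22x_1 + 57x_2:
  (0, 67/6) → P = 1273/2
  (0, 5) → P = 285
  (37, 5) → P = 1099

The binding constraints are x_1 + 6x_2 = 67 and x_2 = 5.
Solving simultaneously gives x_1 = 37, x_2 = 5.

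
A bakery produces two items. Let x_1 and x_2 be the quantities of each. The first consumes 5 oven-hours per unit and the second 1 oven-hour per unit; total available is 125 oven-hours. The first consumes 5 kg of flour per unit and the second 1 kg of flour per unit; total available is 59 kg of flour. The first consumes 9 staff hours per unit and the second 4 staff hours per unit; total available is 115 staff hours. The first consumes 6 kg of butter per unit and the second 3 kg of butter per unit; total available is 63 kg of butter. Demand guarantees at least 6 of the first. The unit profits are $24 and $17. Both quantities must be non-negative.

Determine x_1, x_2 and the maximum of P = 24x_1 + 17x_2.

Feasible corners and P = 24x_1 + 17x_2:
  (21/2, 0) → P = 252
  (6, 0) → P = 144
  (6, 9) → P = 297

x_1 = 6, x_2 = 9, maximum P = 297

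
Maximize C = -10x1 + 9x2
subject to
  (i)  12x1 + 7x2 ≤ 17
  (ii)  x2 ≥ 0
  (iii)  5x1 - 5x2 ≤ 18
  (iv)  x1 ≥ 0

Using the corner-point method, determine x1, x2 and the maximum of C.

Feasible corners and C = -10x1 + 9x2:
  (17/12, 0) → C = -85/6
  (0, 17/7) → C = 153/7
  (0, 0) → C = 0

x1 = 0, x2 = 17/7, maximum C = 153/7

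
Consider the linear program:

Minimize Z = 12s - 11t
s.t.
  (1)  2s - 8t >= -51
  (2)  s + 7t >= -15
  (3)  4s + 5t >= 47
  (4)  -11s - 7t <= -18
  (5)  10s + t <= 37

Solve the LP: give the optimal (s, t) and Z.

s = 121/42, t = 149/21, minimum Z = -913/21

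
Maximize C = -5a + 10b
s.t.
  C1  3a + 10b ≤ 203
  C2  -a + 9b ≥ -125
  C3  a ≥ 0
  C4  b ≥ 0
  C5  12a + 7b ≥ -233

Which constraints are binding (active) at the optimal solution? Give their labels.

Feasible corners and C = -5a + 10b:
  (0, 203/10) → C = 203
  (203/3, 0) → C = -1015/3
  (0, 0) → C = 0

The maximum is at (0, 203/10). Substituting into each constraint, equality holds for C1 and C3; the remaining constraints have slack.

C1 and C3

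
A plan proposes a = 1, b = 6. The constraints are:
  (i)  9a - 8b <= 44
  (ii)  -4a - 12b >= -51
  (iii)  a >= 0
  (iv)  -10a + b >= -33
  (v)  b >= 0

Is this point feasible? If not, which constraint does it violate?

Constraint (ii): -4a - 12b = -76, which is not ≥ -51. All other constraints are satisfied.

not feasible — violates (ii)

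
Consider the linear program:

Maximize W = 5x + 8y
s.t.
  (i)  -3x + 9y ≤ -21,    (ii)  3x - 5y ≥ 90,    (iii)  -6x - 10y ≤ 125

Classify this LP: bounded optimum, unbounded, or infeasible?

From the feasible point (235/4, 69/4), moving in the direction (9, 3) keeps every constraint satisfied while W increases without bound.

unbounded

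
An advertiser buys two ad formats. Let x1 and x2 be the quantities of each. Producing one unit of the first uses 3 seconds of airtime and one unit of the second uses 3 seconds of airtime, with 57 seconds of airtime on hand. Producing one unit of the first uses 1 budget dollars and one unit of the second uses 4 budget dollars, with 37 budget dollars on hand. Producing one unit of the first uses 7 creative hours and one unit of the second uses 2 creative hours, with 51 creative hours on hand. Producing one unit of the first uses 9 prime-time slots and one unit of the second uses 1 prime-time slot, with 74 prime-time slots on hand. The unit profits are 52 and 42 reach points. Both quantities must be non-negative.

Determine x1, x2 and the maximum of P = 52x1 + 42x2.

x1 = 5, x2 = 8, maximum P = 596

Extreme points and P = 52x1 + 42x2:
  (0, 0) → P = 0
  (0, 37/4) → P = 777/2
  (51/7, 0) → P = 2652/7
  (5, 8) → P = 596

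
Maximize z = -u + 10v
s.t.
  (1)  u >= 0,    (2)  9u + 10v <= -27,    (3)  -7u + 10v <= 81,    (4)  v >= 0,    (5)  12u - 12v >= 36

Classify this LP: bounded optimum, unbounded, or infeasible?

The boundaries u = 0 and 12u - 12v = 36 meet at (0, -3), but that point violates v ≥ 0. Every candidate vertex is excluded by some other constraint, so the feasible region is empty.

infeasible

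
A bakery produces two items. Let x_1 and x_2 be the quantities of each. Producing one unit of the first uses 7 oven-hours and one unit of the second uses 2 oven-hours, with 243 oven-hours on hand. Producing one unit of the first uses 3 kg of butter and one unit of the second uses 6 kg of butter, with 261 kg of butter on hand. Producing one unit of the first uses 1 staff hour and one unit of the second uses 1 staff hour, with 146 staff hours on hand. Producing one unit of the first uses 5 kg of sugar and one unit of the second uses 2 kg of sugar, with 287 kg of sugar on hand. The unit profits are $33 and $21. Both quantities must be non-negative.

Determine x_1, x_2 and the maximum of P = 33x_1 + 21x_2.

x_1 = 26, x_2 = 61/2, maximum P = 2997/2

Feasible corners and P = 33x_1 + 21x_2:
  (0, 0) → P = 0
  (0, 87/2) → P = 1827/2
  (243/7, 0) → P = 8019/7
  (26, 61/2) → P = 2997/2

The optimum lies where 7x_1 + 2x_2 = 243 and 3x_1 + 6x_2 = 261.
Solving simultaneously gives x_1 = 26, x_2 = 61/2.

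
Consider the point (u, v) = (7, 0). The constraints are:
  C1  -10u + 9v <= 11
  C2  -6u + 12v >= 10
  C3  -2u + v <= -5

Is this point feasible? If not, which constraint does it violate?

Constraint C2: -6u + 12v = -42, which is not ≥ 10. All other constraints are satisfied.

not feasible — violates C2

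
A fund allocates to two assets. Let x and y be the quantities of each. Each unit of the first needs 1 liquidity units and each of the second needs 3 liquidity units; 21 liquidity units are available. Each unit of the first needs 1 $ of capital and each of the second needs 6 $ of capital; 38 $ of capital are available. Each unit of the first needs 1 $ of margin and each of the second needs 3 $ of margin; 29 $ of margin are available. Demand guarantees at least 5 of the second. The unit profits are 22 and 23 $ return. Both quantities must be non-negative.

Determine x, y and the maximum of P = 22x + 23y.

At the optimal vertex, x + 3y = 21 and y = 5.
Solving simultaneously gives x = 6, y = 5.

x = 6, y = 5, maximum P = 247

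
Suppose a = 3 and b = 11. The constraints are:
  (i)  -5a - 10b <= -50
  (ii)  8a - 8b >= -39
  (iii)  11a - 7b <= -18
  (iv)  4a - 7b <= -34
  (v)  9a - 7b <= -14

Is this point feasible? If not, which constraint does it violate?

Constraint (ii): 8a - 8b = -64, which is not ≥ -39. All other constraints are satisfied.

not feasible — violates (ii)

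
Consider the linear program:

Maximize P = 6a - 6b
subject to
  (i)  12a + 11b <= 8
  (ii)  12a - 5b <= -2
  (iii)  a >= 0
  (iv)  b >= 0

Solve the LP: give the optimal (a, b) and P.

a = 0, b = 2/5, maximum P = -12/5

Corner points and P = 6a - 6b:
  (3/32, 5/8) → P = -51/16
  (0, 8/11) → P = -48/11
  (0, 2/5) → P = -12/5

The optimum lies where 12a - 5b = -2 and a = 0.
Solving simultaneously gives a = 0, b = 2/5.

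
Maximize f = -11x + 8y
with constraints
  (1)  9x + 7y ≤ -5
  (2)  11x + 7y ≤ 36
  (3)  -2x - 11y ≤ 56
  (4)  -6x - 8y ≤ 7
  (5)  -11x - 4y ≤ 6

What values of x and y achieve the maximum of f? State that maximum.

x = -22/41, y = -1/41, maximum f = 234/41

Vertices and f = -11x + 8y:
  (3/10, -11/10) → f = -121/10
  (-22/41, -1/41) → f = 234/41
  (-5/16, -41/64) → f = -27/16

The binding constraints are 9x + 7y = -5 and -11x - 4y = 6.
Solving simultaneously gives x = -22/41, y = -1/41.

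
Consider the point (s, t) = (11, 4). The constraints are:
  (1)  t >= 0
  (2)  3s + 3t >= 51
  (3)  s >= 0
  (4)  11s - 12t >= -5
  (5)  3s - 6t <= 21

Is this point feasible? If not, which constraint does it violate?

not feasible — violates (2)

Constraint (2): 3s + 3t = 45, which is not ≥ 51. All other constraints are satisfied.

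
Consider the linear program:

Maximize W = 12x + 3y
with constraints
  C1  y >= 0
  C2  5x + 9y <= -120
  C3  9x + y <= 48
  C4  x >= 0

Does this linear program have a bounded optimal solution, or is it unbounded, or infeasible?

The boundaries y = 0 and 5x + 9y = -120 meet at (-24, 0), but that point violates x ≥ 0. Every candidate vertex is excluded by some other constraint, so the feasible region is empty.

infeasible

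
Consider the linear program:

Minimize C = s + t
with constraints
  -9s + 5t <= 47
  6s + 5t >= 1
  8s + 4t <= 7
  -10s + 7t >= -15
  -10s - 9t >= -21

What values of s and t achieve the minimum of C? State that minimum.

s = 41/46, t = -20/23, minimum C = 1/46

Extreme points and C = s + t:
  (-46/15, 97/25) → C = 61/75
  (-318/131, 659/131) → C = 341/131
  (41/46, -20/23) → C = 1/46
  (109/96, -25/48) → C = 59/96
  (-21/32, 49/16) → C = 77/32

The optimum lies where 6s + 5t = 1 and -10s + 7t = -15.
Solving simultaneously gives s = 41/46, t = -20/23.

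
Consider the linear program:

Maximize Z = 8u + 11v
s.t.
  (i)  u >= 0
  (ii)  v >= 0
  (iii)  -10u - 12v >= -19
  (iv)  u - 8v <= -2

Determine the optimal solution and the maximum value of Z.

Feasible corners and Z = 8u + 11v:
  (0, 19/12) → Z = 209/12
  (0, 1/4) → Z = 11/4
  (32/23, 39/92) → Z = 1453/92

u = 0, v = 19/12, maximum Z = 209/12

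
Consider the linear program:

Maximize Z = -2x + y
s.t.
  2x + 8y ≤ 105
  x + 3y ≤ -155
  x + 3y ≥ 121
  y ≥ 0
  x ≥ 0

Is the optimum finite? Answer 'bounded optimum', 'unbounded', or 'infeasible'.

infeasible

Constraints x + 3y ≤ -155 and x + 3y ≥ 121 have parallel boundaries but demand opposite sides — no point can satisfy both, so the region is empty.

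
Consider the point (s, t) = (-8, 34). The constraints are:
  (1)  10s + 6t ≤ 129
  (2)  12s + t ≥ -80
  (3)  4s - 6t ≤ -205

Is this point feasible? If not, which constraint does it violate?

(1): 124 ≤ 129 ✓
(2): -62 ≥ -80 ✓
(3): -236 ≤ -205 ✓

feasible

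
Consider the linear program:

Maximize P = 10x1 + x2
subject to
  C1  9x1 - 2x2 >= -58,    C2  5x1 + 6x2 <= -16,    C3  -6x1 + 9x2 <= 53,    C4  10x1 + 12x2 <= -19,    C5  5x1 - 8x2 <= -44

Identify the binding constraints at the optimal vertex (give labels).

C2 and C5

Feasible corners and P = 10x1 + x2:
  (-416/69, 43/23) → P = -4031/69
  (-188/31, 53/31) → P = -1827/31
  (-154/27, 169/81) → P = -4451/81
  (-28/5, 2) → P = -54

The maximum is at (-28/5, 2). Substituting into each constraint, equality holds for C2 and C5; the remaining constraints have slack.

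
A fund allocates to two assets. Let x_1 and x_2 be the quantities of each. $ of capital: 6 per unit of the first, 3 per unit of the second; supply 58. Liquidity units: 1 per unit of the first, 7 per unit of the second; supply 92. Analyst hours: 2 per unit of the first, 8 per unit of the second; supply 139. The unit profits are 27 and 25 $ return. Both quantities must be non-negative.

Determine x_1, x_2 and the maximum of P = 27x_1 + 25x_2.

Vertices and P = 27x_1 + 25x_2:
  (0, 0) → P = 0
  (0, 92/7) → P = 2300/7
  (29/3, 0) → P = 261
  (10/3, 38/3) → P = 1220/3

At the optimal vertex, 6x_1 + 3x_2 = 58 and x_1 + 7x_2 = 92.
Solving simultaneously gives x_1 = 10/3, x_2 = 38/3.

x_1 = 10/3, x_2 = 38/3, maximum P = 1220/3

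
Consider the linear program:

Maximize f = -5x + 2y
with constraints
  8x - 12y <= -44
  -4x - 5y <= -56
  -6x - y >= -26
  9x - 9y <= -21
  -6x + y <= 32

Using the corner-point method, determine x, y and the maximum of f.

x = -1/2, y = 29, maximum f = 121/2

Feasible corners and f = -5x + 2y:
  (37/13, 116/13) → f = 47/13
  (-52/17, 232/17) → f = 724/17
  (-1/2, 29) → f = 121/2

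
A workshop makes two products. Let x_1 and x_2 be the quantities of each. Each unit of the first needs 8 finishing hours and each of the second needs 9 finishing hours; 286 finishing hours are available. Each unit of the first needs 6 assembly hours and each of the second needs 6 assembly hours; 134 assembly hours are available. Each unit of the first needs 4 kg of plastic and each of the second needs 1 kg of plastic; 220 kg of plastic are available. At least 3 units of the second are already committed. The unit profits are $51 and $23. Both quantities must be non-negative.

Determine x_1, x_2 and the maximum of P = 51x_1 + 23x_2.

x_1 = 58/3, x_2 = 3, maximum P = 1055

Extreme points and P = 51x_1 + 23x_2:
  (0, 67/3) → P = 1541/3
  (0, 3) → P = 69
  (58/3, 3) → P = 1055

At the optimal vertex, 6x_1 + 6x_2 = 134 and x_2 = 3.
Solving simultaneously gives x_1 = 58/3, x_2 = 3.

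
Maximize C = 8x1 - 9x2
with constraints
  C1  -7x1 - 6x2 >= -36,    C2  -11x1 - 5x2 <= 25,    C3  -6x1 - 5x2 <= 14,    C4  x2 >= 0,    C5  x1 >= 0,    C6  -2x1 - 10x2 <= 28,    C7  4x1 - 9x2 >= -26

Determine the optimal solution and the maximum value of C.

x1 = 36/7, x2 = 0, maximum C = 288/7

Feasible corners and C = 8x1 - 9x2:
  (36/7, 0) → C = 288/7
  (56/29, 326/87) → C = -530/29
  (0, 0) → C = 0
  (0, 26/9) → C = -26

The binding constraints are -7x1 - 6x2 = -36 and x2 = 0.
Solving simultaneously gives x1 = 36/7, x2 = 0.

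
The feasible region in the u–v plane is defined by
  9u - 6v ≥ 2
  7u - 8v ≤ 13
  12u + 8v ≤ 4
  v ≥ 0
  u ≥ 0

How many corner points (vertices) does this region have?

Pairwise boundary intersections that survive every other constraint:
  (5/18, 1/12)
  (2/9, 0)
  (1/3, 0)

3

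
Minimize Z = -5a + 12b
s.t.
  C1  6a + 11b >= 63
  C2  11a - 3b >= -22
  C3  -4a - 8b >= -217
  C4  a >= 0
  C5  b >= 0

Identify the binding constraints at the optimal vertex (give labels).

Feasible corners and Z = -5a + 12b:
  (0, 63/11) → Z = 756/11
  (21/2, 0) → Z = -105/2
  (19/4, 99/4) → Z = 1093/4
  (0, 22/3) → Z = 88
  (217/4, 0) → Z = -1085/4

The minimum is at (217/4, 0). Substituting into each constraint, equality holds for C3 and C5; the remaining constraints have slack.

C3 and C5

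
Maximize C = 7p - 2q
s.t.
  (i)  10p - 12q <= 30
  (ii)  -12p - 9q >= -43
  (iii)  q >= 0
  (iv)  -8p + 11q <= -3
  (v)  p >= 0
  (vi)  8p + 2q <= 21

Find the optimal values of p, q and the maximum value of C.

p = 21/8, q = 0, maximum C = 147/8

Corner points and C = 7p - 2q:
  (3/8, 0) → C = 21/8
  (21/8, 0) → C = 147/8
  (237/104, 18/13) → C = 1371/104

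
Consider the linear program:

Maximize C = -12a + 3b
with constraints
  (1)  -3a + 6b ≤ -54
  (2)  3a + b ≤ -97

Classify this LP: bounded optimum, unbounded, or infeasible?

From the feasible point (-176/7, -151/7), moving in the direction (-6, -3) keeps every constraint satisfied while C increases without bound.

unbounded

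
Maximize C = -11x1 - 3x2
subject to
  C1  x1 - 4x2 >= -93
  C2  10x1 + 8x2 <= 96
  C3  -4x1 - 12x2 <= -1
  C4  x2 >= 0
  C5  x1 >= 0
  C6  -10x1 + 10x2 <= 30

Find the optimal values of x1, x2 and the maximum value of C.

Feasible corners and C = -11x1 - 3x2:
  (48/5, 0) → C = -528/5
  (4, 7) → C = -65
  (1/4, 0) → C = -11/4
  (0, 1/12) → C = -1/4
  (0, 3) → C = -9

The binding constraints are -4x1 - 12x2 = -1 and x1 = 0.
Solving simultaneously gives x1 = 0, x2 = 1/12.

x1 = 0, x2 = 1/12, maximum C = -1/4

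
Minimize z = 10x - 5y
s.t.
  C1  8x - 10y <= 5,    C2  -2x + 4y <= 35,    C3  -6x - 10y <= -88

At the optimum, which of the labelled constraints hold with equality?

Extreme points and z = 10x - 5y:
  (185/6, 145/6) → z = 375/2
  (93/14, 337/70) → z = 593/14
  (1/22, 193/22) → z = -955/22

The minimum is at (1/22, 193/22). Substituting into each constraint, equality holds for C2 and C3; the remaining constraints have slack.

C2 and C3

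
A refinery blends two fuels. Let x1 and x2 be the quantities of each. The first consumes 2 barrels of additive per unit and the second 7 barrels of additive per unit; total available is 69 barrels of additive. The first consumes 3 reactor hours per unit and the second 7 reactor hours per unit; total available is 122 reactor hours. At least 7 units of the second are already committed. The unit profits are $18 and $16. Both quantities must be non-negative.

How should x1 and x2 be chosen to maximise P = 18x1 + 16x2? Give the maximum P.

x1 = 10, x2 = 7, maximum P = 292

Corner points and P = 18x1 + 16x2:
  (0, 69/7) → P = 1104/7
  (0, 7) → P = 112
  (10, 7) → P = 292

At the optimal vertex, 2x1 + 7x2 = 69 and x2 = 7.
Solving simultaneously gives x1 = 10, x2 = 7.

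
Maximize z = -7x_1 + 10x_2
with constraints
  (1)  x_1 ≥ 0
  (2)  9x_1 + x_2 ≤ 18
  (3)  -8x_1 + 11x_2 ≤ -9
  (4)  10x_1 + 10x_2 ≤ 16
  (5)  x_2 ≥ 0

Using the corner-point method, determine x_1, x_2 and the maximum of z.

Extreme points and z = -7x_1 + 10x_2:
  (7/5, 1/5) → z = -39/5
  (9/8, 0) → z = -63/8
  (8/5, 0) → z = -56/5

x_1 = 7/5, x_2 = 1/5, maximum z = -39/5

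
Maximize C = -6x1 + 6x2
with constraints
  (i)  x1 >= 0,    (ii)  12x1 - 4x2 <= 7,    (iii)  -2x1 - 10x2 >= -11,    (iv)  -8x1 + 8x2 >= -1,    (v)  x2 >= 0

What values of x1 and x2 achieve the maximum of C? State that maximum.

x1 = 0, x2 = 11/10, maximum C = 33/5

Corner points and C = -6x1 + 6x2:
  (0, 11/10) → C = 33/5
  (0, 0) → C = 0
  (57/64, 59/64) → C = 3/16
  (13/16, 11/16) → C = -3/4
  (1/8, 0) → C = -3/4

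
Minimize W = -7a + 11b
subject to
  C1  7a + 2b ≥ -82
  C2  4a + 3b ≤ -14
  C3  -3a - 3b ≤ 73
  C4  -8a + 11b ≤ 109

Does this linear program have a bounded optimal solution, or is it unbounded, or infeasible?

Extreme points and W = -7a + 11b:
  (-20/3, -53/3) → W = -443/3
  (-1120/93, 107/93) → W = 9017/93
  (59, -250/3) → W = -3989/3
  (-481/68, 81/17) → W = 6931/68
The feasible region has finitely many vertices and no improving ray; the minimum is -3989/3 at (59, -250/3).

bounded optimum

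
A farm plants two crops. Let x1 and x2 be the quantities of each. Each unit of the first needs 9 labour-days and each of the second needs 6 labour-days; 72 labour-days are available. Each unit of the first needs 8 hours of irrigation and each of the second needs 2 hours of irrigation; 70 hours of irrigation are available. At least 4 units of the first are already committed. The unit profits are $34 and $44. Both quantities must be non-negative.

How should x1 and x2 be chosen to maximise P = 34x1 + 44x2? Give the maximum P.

x1 = 4, x2 = 6, maximum P = 400

Corner points and P = 34x1 + 44x2:
  (8, 0) → P = 272
  (4, 0) → P = 136
  (4, 6) → P = 400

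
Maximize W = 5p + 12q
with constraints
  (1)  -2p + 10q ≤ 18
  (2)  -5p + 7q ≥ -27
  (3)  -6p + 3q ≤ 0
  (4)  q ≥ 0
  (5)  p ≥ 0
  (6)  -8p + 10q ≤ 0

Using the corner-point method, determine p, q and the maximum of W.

Feasible corners and W = 5p + 12q:
  (11, 4) → W = 103
  (3, 12/5) → W = 219/5
  (27/5, 0) → W = 27
  (0, 0) → W = 0

p = 11, q = 4, maximum W = 103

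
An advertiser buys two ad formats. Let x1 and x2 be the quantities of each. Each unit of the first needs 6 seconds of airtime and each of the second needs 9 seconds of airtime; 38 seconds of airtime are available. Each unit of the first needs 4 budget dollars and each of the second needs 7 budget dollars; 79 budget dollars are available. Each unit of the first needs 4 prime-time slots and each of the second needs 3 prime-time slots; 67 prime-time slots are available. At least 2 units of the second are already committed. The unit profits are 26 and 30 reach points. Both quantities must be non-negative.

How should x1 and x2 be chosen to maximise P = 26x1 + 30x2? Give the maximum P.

x1 = 10/3, x2 = 2, maximum P = 440/3

Vertices and P = 26x1 + 30x2:
  (0, 38/9) → P = 380/3
  (0, 2) → P = 60
  (10/3, 2) → P = 440/3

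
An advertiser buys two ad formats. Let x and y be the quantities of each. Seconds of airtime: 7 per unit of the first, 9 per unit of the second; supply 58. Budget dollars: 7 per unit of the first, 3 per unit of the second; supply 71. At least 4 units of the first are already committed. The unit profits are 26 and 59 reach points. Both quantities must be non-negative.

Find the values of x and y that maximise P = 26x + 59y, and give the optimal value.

Extreme points and P = 26x + 59y:
  (58/7, 0) → P = 1508/7
  (4, 0) → P = 104
  (4, 10/3) → P = 902/3

x = 4, y = 10/3, maximum P = 902/3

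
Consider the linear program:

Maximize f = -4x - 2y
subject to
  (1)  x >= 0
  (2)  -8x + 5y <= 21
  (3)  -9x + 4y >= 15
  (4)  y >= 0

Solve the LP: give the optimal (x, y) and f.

x = 0, y = 15/4, maximum f = -15/2

Extreme points and f = -4x - 2y:
  (0, 21/5) → f = -42/5
  (0, 15/4) → f = -15/2
  (9/13, 69/13) → f = -174/13

At the optimal vertex, x = 0 and -9x + 4y = 15.
Solving simultaneously gives x = 0, y = 15/4.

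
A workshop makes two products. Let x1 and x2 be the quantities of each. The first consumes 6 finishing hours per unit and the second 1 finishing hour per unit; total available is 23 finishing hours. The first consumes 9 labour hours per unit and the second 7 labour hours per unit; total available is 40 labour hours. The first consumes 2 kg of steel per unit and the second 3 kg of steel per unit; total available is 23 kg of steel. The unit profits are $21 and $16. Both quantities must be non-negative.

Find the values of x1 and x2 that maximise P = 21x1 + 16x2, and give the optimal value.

Feasible corners and P = 21x1 + 16x2:
  (0, 0) → P = 0
  (0, 40/7) → P = 640/7
  (23/6, 0) → P = 161/2
  (11/3, 1) → P = 93

x1 = 11/3, x2 = 1, maximum P = 93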